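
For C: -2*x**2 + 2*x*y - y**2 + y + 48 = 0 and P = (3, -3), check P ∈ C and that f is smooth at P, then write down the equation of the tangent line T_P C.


Tangent line at P: -18*x + 13*y + 93 = 0.

Step 1: f(3, -3) = 0, so P lies on C.
Step 2: partial derivatives
  f_x(x, y) = -4*x + 2*y, f_y(x, y) = 2*x - 2*y + 1.
  f_x(P) = -18, f_y(P) = 13 (gradient nonzero, so P is smooth).
Step 3: tangent line at P: -18·(x − 3) + 13·(y − -3) = 0.
Expanding: -18*x + 13*y + 93 = 0.


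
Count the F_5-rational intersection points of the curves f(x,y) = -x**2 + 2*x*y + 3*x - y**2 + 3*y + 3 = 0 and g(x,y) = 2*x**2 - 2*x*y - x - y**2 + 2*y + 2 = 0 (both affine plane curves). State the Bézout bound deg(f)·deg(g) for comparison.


Common zeros: {(2, 2)}; count = 1; Bézout bound = 4.

deg(f) = 2, deg(g) = 2, so Bézout bound = 4.
Scan x ∈ F_5. For each x, list the y ∈ F_5 with f(x, y) ≡ 0 and those with g(x, y) ≡ 0 (mod 5); the common zeros in that column are the intersection.
  x = 0: f ≡ 0 at y ∈ {1, 2}; g ≡ 0 at y ∈ ∅; common: ∅.
  x = 1: f ≡ 0 at y ∈ {0}; g ≡ 0 at y ∈ ∅; common: ∅.
  x = 2: f ≡ 0 at y ∈ {0, 2}; g ≡ 0 at y ∈ {1, 2}; common: {2}.
  x = 3: f ≡ 0 at y ∈ ∅; g ≡ 0 at y ∈ {2, 4}; common: ∅.
  x = 4: f ≡ 0 at y ∈ ∅; g ≡ 0 at y ∈ {0, 4}; common: ∅.
Collecting: common zeros = {(2, 2)}, so the count is 1.
Comparison with the Bézout bound: 1 ≤ 4 = deg(f)·deg(g), as expected for curves with no common component (the affine F_5-count falls short of the bound because intersections may lie at infinity, over extension fields, or carry multiplicity).


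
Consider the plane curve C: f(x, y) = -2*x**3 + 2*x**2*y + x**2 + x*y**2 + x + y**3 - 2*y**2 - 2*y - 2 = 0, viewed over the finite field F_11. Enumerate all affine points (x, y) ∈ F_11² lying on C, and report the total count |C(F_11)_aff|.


Affine F_11-points: {(0, 4), (2, 3), (2, 5), (3, 0), (3, 2), (3, 8), (4, 0), (4, 1), (4, 8), (7, 8), (8, 3), (10, 0), (10, 3)}; count = 13.

For each of the 121 pairs (x, y) ∈ F_11², evaluate f(x, y) mod 11. Record the zeros.
  x = 0: [0↦9, 1↦6, 2↦5, 3↦1, 4↦0, 5↦8, 6↦9, 7↦9, 8↦3, 9↦8, 10↦8]  zeros at y ∈ {4}
  x = 1: [0↦9, 1↦9, 2↦2, 3↦5, 4↦2, 5↦10, 6↦2, 7↦6, 8↦6, 9↦8, 10↦7]  zeros at y ∈ ∅
  x = 2: [0↦10, 1↦6, 2↦8, 3↦0, 4↦10, 5↦0, 6↦9, 7↦10, 8↦9, 9↦1, 10↦3]  zeros at y ∈ {3, 5}
  x = 3: [0↦0, 1↦7, 2↦0, 3↦7, 4↦1, 5↦10, 6↦7, 7↦9, 8↦0, 9↦8, 10↦6]  zeros at y ∈ {0, 2, 8}
  x = 4: [0↦0, 1↦0, 2↦10, 3↦3, 4↦7, 5↦6, 6↦6, 7↦2, 8↦0, 9↦6, 10↦4]  zeros at y ∈ {0, 1, 8}
  x = 5: [0↦9, 1↦6, 2↦4, 3↦9, 4↦5, 5↦9, 6↦5, 7↦10, 8↦8, 9↦5, 10↦7]  zeros at y ∈ ∅
  x = 6: [0↦4, 1↦2, 2↦3, 3↦2, 4↦5, 5↦7, 6↦3, 7↦10, 8↦1, 9↦4, 10↦3]  zeros at y ∈ ∅
  x = 7: [0↦6, 1↦9, 2↦6, 3↦3, 4↦6, 5↦10, 6↦10, 7↦1, 8↦0, 9↦2, 10↦2]  zeros at y ∈ {8}
  x = 8: [0↦3, 1↦4, 2↦1, 3↦0, 4↦7, 5↦6, 6↦3, 7↦4, 8↦4, 9↦9, 10↦3]  zeros at y ∈ {3}
  x = 9: [0↦5, 1↦8, 2↦9, 3↦3, 4↦7, 5↦5, 6↦3, 7↦7, 8↦1, 9↦2, 10↦5]  zeros at y ∈ ∅
  x = 10: [0↦0, 1↦9, 2↦7, 3↦0, 4↦5, 5↦6, 6↦9, 7↦9, 8↦1, 9↦2, 10↦7]  zeros at y ∈ {0, 3}
Collecting zeros: affine points = {(0, 4), (2, 3), (2, 5), (3, 0), (3, 2), (3, 8), (4, 0), (4, 1), (4, 8), (7, 8), (8, 3), (10, 0), (10, 3)}.
Total count |C(F_11)_aff| = 13.


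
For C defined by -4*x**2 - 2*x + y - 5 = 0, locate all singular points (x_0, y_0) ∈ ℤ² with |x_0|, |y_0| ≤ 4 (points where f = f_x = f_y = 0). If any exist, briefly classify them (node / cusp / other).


No singular points in the scanned grid; C is smooth there.

Compute partial derivatives:
  f_x = -8*x - 2.
  f_y = 1.
f_y = 1 is a nonzero constant, so f_y never vanishes: no point (x, y) can satisfy f = f_x = f_y = 0. In particular no (x, y) ∈ {−4, ..., 4}² is singular; the curve is smooth.


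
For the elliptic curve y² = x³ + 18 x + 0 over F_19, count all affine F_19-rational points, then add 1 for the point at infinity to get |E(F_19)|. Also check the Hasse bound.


Affine points = {(0, 0), (1, 0), (2, 5), (2, 14), (3, 9), (3, 10), (5, 5), (5, 14), (6, 1), (6, 18), (9, 6), (9, 13), (11, 3), (11, 16), (12, 5), (12, 14), (15, 4), (15, 15), (18, 0)}; affine count = 19; |E(F_19)| = 20.

Discriminant check: Δ ∝ 4a³ + 27b² = 4·18³ + 27·0² = 4·5832 + 27·0 ≡ 15 (mod 19). Nonzero ⇒ E is nonsingular.
For each x ∈ F_19, compute rhs = x³ + 18·x + 0 mod 19, then count y ∈ F_19 with y² ≡ rhs.
  x = 0: rhs = 0, matching y values: 0 (1 points).
  x = 1: rhs = 0, matching y values: 0 (1 points).
  x = 2: rhs = 6, matching y values: 5, 14 (2 points).
  x = 3: rhs = 5, matching y values: 9, 10 (2 points).
  x = 4: rhs = 3, matching y values: none (0 points).
  x = 5: rhs = 6, matching y values: 5, 14 (2 points).
  x = 6: rhs = 1, matching y values: 1, 18 (2 points).
  x = 7: rhs = 13, matching y values: none (0 points).
  x = 8: rhs = 10, matching y values: none (0 points).
  x = 9: rhs = 17, matching y values: 6, 13 (2 points).
  x = 10: rhs = 2, matching y values: none (0 points).
  x = 11: rhs = 9, matching y values: 3, 16 (2 points).
  x = 12: rhs = 6, matching y values: 5, 14 (2 points).
  x = 13: rhs = 18, matching y values: none (0 points).
  x = 14: rhs = 13, matching y values: none (0 points).
  x = 15: rhs = 16, matching y values: 4, 15 (2 points).
  x = 16: rhs = 14, matching y values: none (0 points).
  x = 17: rhs = 13, matching y values: none (0 points).
  x = 18: rhs = 0, matching y values: 0 (1 points).
Total affine count: 19.
Full point count |E(F_19)| = 19 + 1 = 20.
Hasse bound: |20 − (19+1)| = |0| = 0 ≤ 2√19 ≈ 8.7178 ✓.


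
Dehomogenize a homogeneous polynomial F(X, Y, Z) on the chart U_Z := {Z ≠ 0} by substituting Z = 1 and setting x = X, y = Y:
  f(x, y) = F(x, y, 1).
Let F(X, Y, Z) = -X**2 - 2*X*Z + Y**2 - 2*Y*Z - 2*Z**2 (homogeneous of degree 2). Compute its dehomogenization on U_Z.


f(x, y) = -x**2 - 2*x + y**2 - 2*y - 2

On U_Z we set Z = 1. Each monomial c·X^i·Y^j·Z^k in F becomes c·x^i·y^j·1^k = c·x^i·y^j.
Substituting Z = 1: F(X, Y, 1) = -x**2 - 2*x + y**2 - 2*y - 2.
Note: deg(f) ≤ deg(F) = 2; strict inequality happens when F is divisible by Z (lost terms).


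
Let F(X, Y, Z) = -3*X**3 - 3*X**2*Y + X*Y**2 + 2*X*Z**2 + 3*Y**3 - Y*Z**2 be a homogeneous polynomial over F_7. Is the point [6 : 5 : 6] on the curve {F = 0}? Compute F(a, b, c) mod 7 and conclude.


F(6,5,6) ≡ 2 (mod 7); P is NOT on the curve.

Evaluate F(6, 5, 6) term-by-term (mod 7).
  -3*X**3 ↦ -3·216·1·1 = -648
  -3*X**2*Y ↦ -3·36·5·1 = -540
  X*Y**2 ↦ 1·6·25·1 = 150
  2*X*Z**2 ↦ 2·6·1·36 = 432
  3*Y**3 ↦ 3·1·125·1 = 375
  -Y*Z**2 ↦ -1·1·5·36 = -180
Sum: F(6, 5, 6) = (-648) + (-540) + (150) + (432) + (375) + (-180) = -411.
Reducing mod 7: -411 ≡ 2 (mod 7).
Since F(a, b, c) ≡ 2 ≠ 0 (mod 7), P does NOT lie on the curve.


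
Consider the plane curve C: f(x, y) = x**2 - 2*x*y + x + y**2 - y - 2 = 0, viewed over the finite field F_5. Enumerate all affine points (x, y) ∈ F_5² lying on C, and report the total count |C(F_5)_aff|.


Affine F_5-points: {(0, 2), (0, 4), (1, 0), (1, 3), (2, 1), (2, 4), (3, 0), (3, 2), (4, 1), (4, 3)}; count = 10.

For each of the 25 pairs (x, y) ∈ F_5², evaluate f(x, y) mod 5. Record the zeros.
  x = 0: [0↦3, 1↦3, 2↦0, 3↦4, 4↦0]  zeros at y ∈ {2, 4}
  x = 1: [0↦0, 1↦3, 2↦3, 3↦0, 4↦4]  zeros at y ∈ {0, 3}
  x = 2: [0↦4, 1↦0, 2↦3, 3↦3, 4↦0]  zeros at y ∈ {1, 4}
  x = 3: [0↦0, 1↦4, 2↦0, 3↦3, 4↦3]  zeros at y ∈ {0, 2}
  x = 4: [0↦3, 1↦0, 2↦4, 3↦0, 4↦3]  zeros at y ∈ {1, 3}
Collecting zeros: affine points = {(0, 2), (0, 4), (1, 0), (1, 3), (2, 1), (2, 4), (3, 0), (3, 2), (4, 1), (4, 3)}.
Total count |C(F_5)_aff| = 10.


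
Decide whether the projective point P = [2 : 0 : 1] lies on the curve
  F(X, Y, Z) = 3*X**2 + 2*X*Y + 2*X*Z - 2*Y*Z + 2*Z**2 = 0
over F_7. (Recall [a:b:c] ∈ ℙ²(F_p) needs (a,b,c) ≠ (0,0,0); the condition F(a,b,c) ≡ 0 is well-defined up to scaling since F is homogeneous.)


F(2,0,1) ≡ 4 (mod 7); P is NOT on the curve.

Evaluate F(2, 0, 1) term-by-term (mod 7).
  3*X**2 ↦ 3·4·1·1 = 12
  2*X*Y ↦ 2·2·0·1 = 0
  2*X*Z ↦ 2·2·1·1 = 4
  -2*Y*Z ↦ -2·1·0·1 = 0
  2*Z**2 ↦ 2·1·1·1 = 2
Sum: F(2, 0, 1) = (12) + (0) + (4) + (0) + (2) = 18.
Reducing mod 7: 18 ≡ 4 (mod 7).
Since F(a, b, c) ≡ 4 ≠ 0 (mod 7), P does NOT lie on the curve.


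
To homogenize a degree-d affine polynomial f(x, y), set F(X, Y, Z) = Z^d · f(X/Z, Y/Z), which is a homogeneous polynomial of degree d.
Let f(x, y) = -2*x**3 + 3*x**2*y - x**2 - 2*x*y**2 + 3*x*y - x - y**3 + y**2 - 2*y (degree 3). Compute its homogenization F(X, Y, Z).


F(X, Y, Z) = -2*X**3 + 3*X**2*Y - X**2*Z - 2*X*Y**2 + 3*X*Y*Z - X*Z**2 - Y**3 + Y**2*Z - 2*Y*Z**2

deg(f) = 3.
Substitute x = X/Z, y = Y/Z into f, then multiply by Z^3.
  monomial -2·x^3·y^0 ↦ -2·X^3·Y^0·Z^0.
  monomial 3·x^2·y^1 ↦ 3·X^2·Y^1·Z^0.
  monomial -1·x^2·y^0 ↦ -1·X^2·Y^0·Z^1.
  monomial -2·x^1·y^2 ↦ -2·X^1·Y^2·Z^0.
  monomial 3·x^1·y^1 ↦ 3·X^1·Y^1·Z^1.
  monomial -1·x^1·y^0 ↦ -1·X^1·Y^0·Z^2.
  monomial -1·x^0·y^3 ↦ -1·X^0·Y^3·Z^0.
  monomial 1·x^0·y^2 ↦ 1·X^0·Y^2·Z^1.
  monomial -2·x^0·y^1 ↦ -2·X^0·Y^1·Z^2.
Collecting: F(X, Y, Z) = -2*X**3 + 3*X**2*Y - X**2*Z - 2*X*Y**2 + 3*X*Y*Z - X*Z**2 - Y**3 + Y**2*Z - 2*Y*Z**2.


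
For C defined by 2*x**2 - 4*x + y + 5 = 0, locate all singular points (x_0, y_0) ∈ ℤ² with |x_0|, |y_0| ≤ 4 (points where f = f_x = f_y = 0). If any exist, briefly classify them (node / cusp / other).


No singular points in the scanned grid; C is smooth there.

Compute partial derivatives:
  f_x = 4*x - 4.
  f_y = 1.
f_y = 1 is a nonzero constant, so f_y never vanishes: no point (x, y) can satisfy f = f_x = f_y = 0. In particular no (x, y) ∈ {−4, ..., 4}² is singular; the curve is smooth.


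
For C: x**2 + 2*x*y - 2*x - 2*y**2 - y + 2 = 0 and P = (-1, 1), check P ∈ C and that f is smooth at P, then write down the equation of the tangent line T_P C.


Tangent line at P: -2*x - 7*y + 5 = 0.

Step 1: f(-1, 1) = 0, so P lies on C.
Step 2: partial derivatives
  f_x(x, y) = 2*x + 2*y - 2, f_y(x, y) = 2*x - 4*y - 1.
  f_x(P) = -2, f_y(P) = -7 (gradient nonzero, so P is smooth).
Step 3: tangent line at P: -2·(x − -1) + -7·(y − 1) = 0.
Expanding: -2*x - 7*y + 5 = 0.


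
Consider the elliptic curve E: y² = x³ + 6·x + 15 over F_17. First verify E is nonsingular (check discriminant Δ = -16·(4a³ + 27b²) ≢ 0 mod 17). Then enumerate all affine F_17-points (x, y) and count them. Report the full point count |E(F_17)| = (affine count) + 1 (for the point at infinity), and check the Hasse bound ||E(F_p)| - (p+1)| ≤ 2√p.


Affine points = {(0, 7), (0, 10), (2, 1), (2, 16), (3, 3), (3, 14), (4, 1), (4, 16), (5, 0), (7, 3), (7, 14), (9, 4), (9, 13), (10, 2), (10, 15), (11, 1), (11, 16), (12, 8), (12, 9), (14, 2), (14, 15), (16, 5), (16, 12)}; affine count = 23; |E(F_17)| = 24.

Discriminant check: Δ ∝ 4a³ + 27b² = 4·6³ + 27·15² = 4·216 + 27·225 ≡ 3 (mod 17). Nonzero ⇒ E is nonsingular.
For each x ∈ F_17, compute rhs = x³ + 6·x + 15 mod 17, then count y ∈ F_17 with y² ≡ rhs.
  x = 0: rhs = 15, matching y values: 7, 10 (2 points).
  x = 1: rhs = 5, matching y values: none (0 points).
  x = 2: rhs = 1, matching y values: 1, 16 (2 points).
  x = 3: rhs = 9, matching y values: 3, 14 (2 points).
  x = 4: rhs = 1, matching y values: 1, 16 (2 points).
  x = 5: rhs = 0, matching y values: 0 (1 points).
  x = 6: rhs = 12, matching y values: none (0 points).
  x = 7: rhs = 9, matching y values: 3, 14 (2 points).
  x = 8: rhs = 14, matching y values: none (0 points).
  x = 9: rhs = 16, matching y values: 4, 13 (2 points).
  x = 10: rhs = 4, matching y values: 2, 15 (2 points).
  x = 11: rhs = 1, matching y values: 1, 16 (2 points).
  x = 12: rhs = 13, matching y values: 8, 9 (2 points).
  x = 13: rhs = 12, matching y values: none (0 points).
  x = 14: rhs = 4, matching y values: 2, 15 (2 points).
  x = 15: rhs = 12, matching y values: none (0 points).
  x = 16: rhs = 8, matching y values: 5, 12 (2 points).
Total affine count: 23.
Full point count |E(F_17)| = 23 + 1 = 24.
Hasse bound: |24 − (17+1)| = |6| = 6 ≤ 2√17 ≈ 8.2462 ✓.


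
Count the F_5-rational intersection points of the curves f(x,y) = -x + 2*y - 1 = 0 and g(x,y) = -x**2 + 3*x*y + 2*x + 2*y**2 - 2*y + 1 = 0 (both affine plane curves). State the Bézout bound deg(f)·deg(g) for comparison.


Common zeros: {(1, 1), (3, 2)}; count = 2; Bézout bound = 2.

deg(f) = 1, deg(g) = 2, so Bézout bound = 2.
Scan x ∈ F_5. For each x, list the y ∈ F_5 with f(x, y) ≡ 0 and those with g(x, y) ≡ 0 (mod 5); the common zeros in that column are the intersection.
  x = 0: f ≡ 0 at y ∈ {3}; g ≡ 0 at y ∈ {2, 4}; common: ∅.
  x = 1: f ≡ 0 at y ∈ {1}; g ≡ 0 at y ∈ {1}; common: {1}.
  x = 2: f ≡ 0 at y ∈ {4}; g ≡ 0 at y ∈ ∅; common: ∅.
  x = 3: f ≡ 0 at y ∈ {2}; g ≡ 0 at y ∈ {2}; common: {2}.
  x = 4: f ≡ 0 at y ∈ {0}; g ≡ 0 at y ∈ {1, 4}; common: ∅.
Collecting: common zeros = {(1, 1), (3, 2)}, so the count is 2.
Comparison with the Bézout bound: 2 ≤ 2 = deg(f)·deg(g), as expected for curves with no common component (the bound is attained).


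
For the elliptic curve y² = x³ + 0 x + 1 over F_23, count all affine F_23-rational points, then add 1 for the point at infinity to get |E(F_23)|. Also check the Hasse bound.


Affine points = {(0, 1), (0, 22), (1, 5), (1, 18), (2, 3), (2, 20), (10, 9), (10, 14), (12, 2), (12, 21), (13, 6), (13, 17), (14, 10), (14, 13), (15, 8), (15, 15), (16, 7), (16, 16), (19, 11), (19, 12), (21, 4), (21, 19), (22, 0)}; affine count = 23; |E(F_23)| = 24.

Discriminant check: Δ ∝ 4a³ + 27b² = 4·0³ + 27·1² = 4·0 + 27·1 ≡ 4 (mod 23). Nonzero ⇒ E is nonsingular.
For each x ∈ F_23, compute rhs = x³ + 0·x + 1 mod 23, then count y ∈ F_23 with y² ≡ rhs.
  x = 0: rhs = 1, matching y values: 1, 22 (2 points).
  x = 1: rhs = 2, matching y values: 5, 18 (2 points).
  x = 2: rhs = 9, matching y values: 3, 20 (2 points).
  x = 3: rhs = 5, matching y values: none (0 points).
  x = 4: rhs = 19, matching y values: none (0 points).
  x = 5: rhs = 11, matching y values: none (0 points).
  x = 6: rhs = 10, matching y values: none (0 points).
  x = 7: rhs = 22, matching y values: none (0 points).
  x = 8: rhs = 7, matching y values: none (0 points).
  x = 9: rhs = 17, matching y values: none (0 points).
  x = 10: rhs = 12, matching y values: 9, 14 (2 points).
  x = 11: rhs = 21, matching y values: none (0 points).
  x = 12: rhs = 4, matching y values: 2, 21 (2 points).
  x = 13: rhs = 13, matching y values: 6, 17 (2 points).
  x = 14: rhs = 8, matching y values: 10, 13 (2 points).
  x = 15: rhs = 18, matching y values: 8, 15 (2 points).
  x = 16: rhs = 3, matching y values: 7, 16 (2 points).
  x = 17: rhs = 15, matching y values: none (0 points).
  x = 18: rhs = 14, matching y values: none (0 points).
  x = 19: rhs = 6, matching y values: 11, 12 (2 points).
  x = 20: rhs = 20, matching y values: none (0 points).
  x = 21: rhs = 16, matching y values: 4, 19 (2 points).
  x = 22: rhs = 0, matching y values: 0 (1 points).
Total affine count: 23.
Full point count |E(F_23)| = 23 + 1 = 24.
Hasse bound: |24 − (23+1)| = |0| = 0 ≤ 2√23 ≈ 9.5917 ✓.


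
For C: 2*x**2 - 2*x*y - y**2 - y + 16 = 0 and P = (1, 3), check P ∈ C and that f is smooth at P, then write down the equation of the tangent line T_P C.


Tangent line at P: -2*x - 9*y + 29 = 0.

Step 1: f(1, 3) = 0, so P lies on C.
Step 2: partial derivatives
  f_x(x, y) = 4*x - 2*y, f_y(x, y) = -2*x - 2*y - 1.
  f_x(P) = -2, f_y(P) = -9 (gradient nonzero, so P is smooth).
Step 3: tangent line at P: -2·(x − 1) + -9·(y − 3) = 0.
Expanding: -2*x - 9*y + 29 = 0.


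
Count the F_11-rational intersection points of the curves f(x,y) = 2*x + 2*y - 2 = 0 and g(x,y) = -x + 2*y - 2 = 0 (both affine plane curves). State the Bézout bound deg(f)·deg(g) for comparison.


Common zeros: {(0, 1)}; count = 1; Bézout bound = 1.

deg(f) = 1, deg(g) = 1, so Bézout bound = 1.
Scan x ∈ F_11. For each x, list the y ∈ F_11 with f(x, y) ≡ 0 and those with g(x, y) ≡ 0 (mod 11); the common zeros in that column are the intersection.
  x = 0: f ≡ 0 at y ∈ {1}; g ≡ 0 at y ∈ {1}; common: {1}.
  x = 1: f ≡ 0 at y ∈ {0}; g ≡ 0 at y ∈ {7}; common: ∅.
  x = 2: f ≡ 0 at y ∈ {10}; g ≡ 0 at y ∈ {2}; common: ∅.
  x = 3: f ≡ 0 at y ∈ {9}; g ≡ 0 at y ∈ {8}; common: ∅.
  x = 4: f ≡ 0 at y ∈ {8}; g ≡ 0 at y ∈ {3}; common: ∅.
  x = 5: f ≡ 0 at y ∈ {7}; g ≡ 0 at y ∈ {9}; common: ∅.
  x = 6: f ≡ 0 at y ∈ {6}; g ≡ 0 at y ∈ {4}; common: ∅.
  x = 7: f ≡ 0 at y ∈ {5}; g ≡ 0 at y ∈ {10}; common: ∅.
  x = 8: f ≡ 0 at y ∈ {4}; g ≡ 0 at y ∈ {5}; common: ∅.
  x = 9: f ≡ 0 at y ∈ {3}; g ≡ 0 at y ∈ {0}; common: ∅.
  x = 10: f ≡ 0 at y ∈ {2}; g ≡ 0 at y ∈ {6}; common: ∅.
Collecting: common zeros = {(0, 1)}, so the count is 1.
Comparison with the Bézout bound: 1 ≤ 1 = deg(f)·deg(g), as expected for curves with no common component (the bound is attained).


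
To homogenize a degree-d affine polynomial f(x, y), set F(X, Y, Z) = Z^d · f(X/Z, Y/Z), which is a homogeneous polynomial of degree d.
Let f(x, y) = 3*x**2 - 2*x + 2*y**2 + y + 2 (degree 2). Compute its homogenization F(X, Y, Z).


F(X, Y, Z) = 3*X**2 - 2*X*Z + 2*Y**2 + Y*Z + 2*Z**2

deg(f) = 2.
Substitute x = X/Z, y = Y/Z into f, then multiply by Z^2.
  monomial 3·x^2·y^0 ↦ 3·X^2·Y^0·Z^0.
  monomial -2·x^1·y^0 ↦ -2·X^1·Y^0·Z^1.
  monomial 2·x^0·y^2 ↦ 2·X^0·Y^2·Z^0.
  monomial 1·x^0·y^1 ↦ 1·X^0·Y^1·Z^1.
  monomial 2·x^0·y^0 ↦ 2·X^0·Y^0·Z^2.
Collecting: F(X, Y, Z) = 3*X**2 - 2*X*Z + 2*Y**2 + Y*Z + 2*Z**2.


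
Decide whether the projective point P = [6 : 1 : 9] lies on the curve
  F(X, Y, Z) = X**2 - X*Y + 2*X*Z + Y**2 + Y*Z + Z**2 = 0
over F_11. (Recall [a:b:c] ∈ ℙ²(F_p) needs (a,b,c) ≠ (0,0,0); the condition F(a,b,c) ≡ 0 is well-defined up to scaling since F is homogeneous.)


F(6,1,9) ≡ 9 (mod 11); P is NOT on the curve.

Evaluate F(6, 1, 9) term-by-term (mod 11).
  X**2 ↦ 1·36·1·1 = 36
  -X*Y ↦ -1·6·1·1 = -6
  2*X*Z ↦ 2·6·1·9 = 108
  Y**2 ↦ 1·1·1·1 = 1
  Y*Z ↦ 1·1·1·9 = 9
  Z**2 ↦ 1·1·1·81 = 81
Sum: F(6, 1, 9) = (36) + (-6) + (108) + (1) + (9) + (81) = 229.
Reducing mod 11: 229 ≡ 9 (mod 11).
Since F(a, b, c) ≡ 9 ≠ 0 (mod 11), P does NOT lie on the curve.


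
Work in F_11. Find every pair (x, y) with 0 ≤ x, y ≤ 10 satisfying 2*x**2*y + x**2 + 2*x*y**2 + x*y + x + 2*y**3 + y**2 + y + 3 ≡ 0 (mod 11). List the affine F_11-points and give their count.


Affine F_11-points: {(0, 9), (2, 8), (3, 3), (3, 5), (4, 6), (5, 0), (5, 4), (5, 7), (6, 6), (6, 9), (7, 7), (8, 1), (8, 3), (8, 4), (9, 1), (10, 8)}; count = 16.

For each of the 121 pairs (x, y) ∈ F_11², evaluate f(x, y) mod 11. Record the zeros.
  x = 0: [0↦3, 1↦7, 2↦3, 3↦3, 4↦8, 5↦8, 6↦4, 7↦8, 8↦10, 9↦0, 10↦1]  zeros at y ∈ {9}
  x = 1: [0↦5, 1↦3, 2↦8, 3↦10, 4↦10, 5↦9, 6↦8, 7↦8, 8↦10, 9↦4, 10↦2]  zeros at y ∈ ∅
  x = 2: [0↦9, 1↦5, 2↦1, 3↦9, 4↦8, 5↦10, 6↦5, 7↦5, 8↦0, 9↦2, 10↦1]  zeros at y ∈ {8}
  x = 3: [0↦4, 1↦2, 2↦4, 3↦0, 4↦2, 5↦0, 6↦6, 7↦10, 8↦2, 9↦5, 10↦9]  zeros at y ∈ {3, 5}
  x = 4: [0↦1, 1↦5, 2↦6, 3↦5, 4↦3, 5↦1, 6↦0, 7↦1, 8↦5, 9↦2, 10↦4]  zeros at y ∈ {6}
  x = 5: [0↦0, 1↦3, 2↦7, 3↦2, 4↦0, 5↦2, 6↦9, 7↦0, 8↦9, 9↦4, 10↦8]  zeros at y ∈ {0, 4, 7}
  x = 6: [0↦1, 1↦7, 2↦7, 3↦2, 4↦4, 5↦3, 6↦0, 7↦7, 8↦3, 9↦0, 10↦10]  zeros at y ∈ {6, 9}
  x = 7: [0↦4, 1↦6, 2↦6, 3↦5, 4↦4, 5↦4, 6↦6, 7↦0, 8↦9, 9↦1, 10↦10]  zeros at y ∈ {7}
  x = 8: [0↦9, 1↦0, 2↦4, 3↦0, 4↦0, 5↦5, 6↦5, 7↦1, 8↦5, 9↦7, 10↦8]  zeros at y ∈ {1, 3, 4}
  x = 9: [0↦5, 1↦0, 2↦1, 3↦9, 4↦3, 5↦6, 6↦8, 7↦10, 8↦2, 9↦7, 10↦4]  zeros at y ∈ {1}
  x = 10: [0↦3, 1↦6, 2↦8, 3↦10, 4↦2, 5↦7, 6↦4, 7↦5, 8↦0, 9↦1, 10↦9]  zeros at y ∈ {8}
Collecting zeros: affine points = {(0, 9), (2, 8), (3, 3), (3, 5), (4, 6), (5, 0), (5, 4), (5, 7), (6, 6), (6, 9), (7, 7), (8, 1), (8, 3), (8, 4), (9, 1), (10, 8)}.
Total count |C(F_11)_aff| = 16.


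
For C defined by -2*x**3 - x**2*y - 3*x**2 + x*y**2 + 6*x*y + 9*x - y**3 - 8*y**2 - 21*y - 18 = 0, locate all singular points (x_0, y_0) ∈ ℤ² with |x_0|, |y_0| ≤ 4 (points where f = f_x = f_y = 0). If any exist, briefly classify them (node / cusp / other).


Singular points: {(0, -3)}; classification: cusp.

Compute partial derivatives:
  f_x = -6*x**2 - 2*x*y - 6*x + y**2 + 6*y + 9.
  f_y = -x**2 + 2*x*y + 6*x - 3*y**2 - 16*y - 21.
Scan x_0 ∈ {−4, ..., 4}. For each x_0, f_y(x_0, y) is a polynomial in y; find its integer roots y ∈ {−4, ..., 4}, then test f_x and f at those candidates.
  x = -4: f_y(-4, y) = -3*y**2 - 24*y - 61; no integer root y with |y| ≤ 4.
  x = -3: f_y(-3, y) = -3*y**2 - 22*y - 48; no integer root y with |y| ≤ 4.
  x = -2: f_y(-2, y) = -3*y**2 - 20*y - 37; no integer root y with |y| ≤ 4.
  x = -1: f_y(-1, y) = -3*y**2 - 18*y - 28; no integer root y with |y| ≤ 4.
  x = 0: f_y(0, y) = -3*y**2 - 16*y - 21; vanishes at y ∈ {-3}. (0, -3): f_x = 0, f = 0 — SINGULAR.
  x = 1: f_y(1, y) = -3*y**2 - 14*y - 16; vanishes at y ∈ {-2}. (1, -2): f_x = -7 ≠ 0.
  x = 2: f_y(2, y) = -3*y**2 - 12*y - 13; no integer root y with |y| ≤ 4.
  x = 3: f_y(3, y) = -3*y**2 - 10*y - 12; no integer root y with |y| ≤ 4.
  x = 4: f_y(4, y) = -3*y**2 - 8*y - 13; no integer root y with |y| ≤ 4.
Only singular point on the grid: (0, -3).
Classify: substitute x = 0 + u, y = -3 + v and expand: f = -2*u**3 - u**2*v + u*v**2 - v**3 + v**2.
No constant or linear terms (consistent with a singular point). Quadratic part: v**2. Cubic part: -2*u**3 - u**2*v + u*v**2 - v**3.
The quadratic part v**2 is a perfect square, so there is a single (double) tangent line v = 0, i.e. y = -3. Restricting the cubic part to that line (v = 0) leaves -2*u**3 ≠ 0, so f is not divisible by v and the branch is v² ≈ 2*u**3 to lowest order — this is a cusp.
Classification: cusp.


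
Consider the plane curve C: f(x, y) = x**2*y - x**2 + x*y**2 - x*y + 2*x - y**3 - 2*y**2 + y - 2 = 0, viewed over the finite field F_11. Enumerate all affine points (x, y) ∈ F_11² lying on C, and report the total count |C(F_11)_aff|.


Affine F_11-points: {(0, 3), (1, 2), (1, 4), (2, 1), (2, 9), (3, 6), (5, 7), (6, 2), (6, 6), (6, 7), (7, 3), (8, 9), (9, 4)}; count = 13.

For each of the 121 pairs (x, y) ∈ F_11², evaluate f(x, y) mod 11. Record the zeros.
  x = 0: [0↦9, 1↦7, 2↦6, 3↦0, 4↦5, 5↦4, 6↦2, 7↦4, 8↦4, 9↦7, 10↦7]  zeros at y ∈ {3}
  x = 1: [0↦10, 1↦9, 2↦0, 3↦10, 4↦0, 5↦8, 6↦6, 7↦10, 8↦3, 9↦1, 10↦9]  zeros at y ∈ {2, 4}
  x = 2: [0↦9, 1↦0, 2↦7, 3↦2, 4↦1, 5↦9, 6↦9, 7↦6, 8↦5, 9↦0, 10↦7]  zeros at y ∈ {1, 9}
  x = 3: [0↦6, 1↦2, 2↦5, 3↦9, 4↦8, 5↦7, 6↦0, 7↦3, 8↦10, 9↦4, 10↦1]  zeros at y ∈ {6}
  x = 4: [0↦1, 1↦4, 2↦5, 3↦9, 4↦10, 5↦2, 6↦1, 7↦1, 8↦7, 9↦2, 10↦2]  zeros at y ∈ ∅
  x = 5: [0↦5, 1↦6, 2↦7, 3↦2, 4↦7, 5↦5, 6↦1, 7↦0, 8↦7, 9↦5, 10↦10]  zeros at y ∈ {7}
  x = 6: [0↦7, 1↦8, 2↦0, 3↦10, 4↦10, 5↦5, 6↦0, 7↦0, 8↦10, 9↦2, 10↦3]  zeros at y ∈ {2, 6, 7}
  x = 7: [0↦7, 1↦10, 2↦6, 3↦0, 4↦8, 5↦2, 6↦9, 7↦1, 8↦5, 9↦4, 10↦3]  zeros at y ∈ {3}
  x = 8: [0↦5, 1↦1, 2↦3, 3↦5, 4↦1, 5↦7, 6↦6, 7↦3, 8↦3, 9↦0, 10↦10]  zeros at y ∈ {9}
  x = 9: [0↦1, 1↦3, 2↦2, 3↦3, 4↦0, 5↦9, 6↦2, 7↦6, 8↦4, 9↦1, 10↦2]  zeros at y ∈ {4}
  x = 10: [0↦6, 1↦5, 2↦3, 3↦5, 4↦5, 5↦8, 6↦8, 7↦10, 8↦8, 9↦7, 10↦1]  zeros at y ∈ ∅
Collecting zeros: affine points = {(0, 3), (1, 2), (1, 4), (2, 1), (2, 9), (3, 6), (5, 7), (6, 2), (6, 6), (6, 7), (7, 3), (8, 9), (9, 4)}.
Total count |C(F_11)_aff| = 13.


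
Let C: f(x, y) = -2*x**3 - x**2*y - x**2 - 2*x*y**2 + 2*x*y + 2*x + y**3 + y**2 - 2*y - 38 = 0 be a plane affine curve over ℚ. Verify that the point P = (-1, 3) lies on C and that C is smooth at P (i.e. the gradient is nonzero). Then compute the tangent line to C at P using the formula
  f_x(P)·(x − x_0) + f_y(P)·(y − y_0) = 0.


Tangent line at P: -8*x + 40*y - 128 = 0.

Step 1: f(-1, 3) = 0, so P lies on C.
Step 2: partial derivatives
  f_x(x, y) = -6*x**2 - 2*x*y - 2*x - 2*y**2 + 2*y + 2, f_y(x, y) = -x**2 - 4*x*y + 2*x + 3*y**2 + 2*y - 2.
  f_x(P) = -8, f_y(P) = 40 (gradient nonzero, so P is smooth).
Step 3: tangent line at P: -8·(x − -1) + 40·(y − 3) = 0.
Expanding: -8*x + 40*y - 128 = 0.


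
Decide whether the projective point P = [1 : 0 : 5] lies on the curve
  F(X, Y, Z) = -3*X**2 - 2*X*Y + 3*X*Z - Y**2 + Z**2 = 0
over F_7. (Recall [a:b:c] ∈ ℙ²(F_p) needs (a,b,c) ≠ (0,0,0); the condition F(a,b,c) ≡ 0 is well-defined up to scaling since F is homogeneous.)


F(1,0,5) ≡ 2 (mod 7); P is NOT on the curve.

Evaluate F(1, 0, 5) term-by-term (mod 7).
  -3*X**2 ↦ -3·1·1·1 = -3
  -2*X*Y ↦ -2·1·0·1 = 0
  3*X*Z ↦ 3·1·1·5 = 15
  -Y**2 ↦ -1·1·0·1 = 0
  Z**2 ↦ 1·1·1·25 = 25
Sum: F(1, 0, 5) = (-3) + (0) + (15) + (0) + (25) = 37.
Reducing mod 7: 37 ≡ 2 (mod 7).
Since F(a, b, c) ≡ 2 ≠ 0 (mod 7), P does NOT lie on the curve.


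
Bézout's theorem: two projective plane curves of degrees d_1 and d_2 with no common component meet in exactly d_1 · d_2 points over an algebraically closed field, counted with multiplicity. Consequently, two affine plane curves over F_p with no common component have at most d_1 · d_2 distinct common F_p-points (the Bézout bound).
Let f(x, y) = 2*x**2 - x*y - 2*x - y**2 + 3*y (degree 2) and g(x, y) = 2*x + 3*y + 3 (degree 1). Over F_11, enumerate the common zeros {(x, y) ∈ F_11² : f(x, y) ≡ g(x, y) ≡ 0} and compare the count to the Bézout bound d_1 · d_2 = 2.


Common zeros: {(1, 2), (7, 9)}; count = 2; Bézout bound = 2.

deg(f) = 2, deg(g) = 1, so Bézout bound = 2.
Scan x ∈ F_11. For each x, list the y ∈ F_11 with f(x, y) ≡ 0 and those with g(x, y) ≡ 0 (mod 11); the common zeros in that column are the intersection.
  x = 0: f ≡ 0 at y ∈ {0, 3}; g ≡ 0 at y ∈ {10}; common: ∅.
  x = 1: f ≡ 0 at y ∈ {0, 2}; g ≡ 0 at y ∈ {2}; common: {2}.
  x = 2: f ≡ 0 at y ∈ ∅; g ≡ 0 at y ∈ {5}; common: ∅.
  x = 3: f ≡ 0 at y ∈ {1, 10}; g ≡ 0 at y ∈ {8}; common: ∅.
  x = 4: f ≡ 0 at y ∈ {1, 9}; g ≡ 0 at y ∈ {0}; common: ∅.
  x = 5: f ≡ 0 at y ∈ ∅; g ≡ 0 at y ∈ {3}; common: ∅.
  x = 6: f ≡ 0 at y ∈ ∅; g ≡ 0 at y ∈ {6}; common: ∅.
  x = 7: f ≡ 0 at y ∈ {9}; g ≡ 0 at y ∈ {9}; common: {9}.
  x = 8: f ≡ 0 at y ∈ {3}; g ≡ 0 at y ∈ {1}; common: ∅.
  x = 9: f ≡ 0 at y ∈ ∅; g ≡ 0 at y ∈ {4}; common: ∅.
  x = 10: f ≡ 0 at y ∈ ∅; g ≡ 0 at y ∈ {7}; common: ∅.
Collecting: common zeros = {(1, 2), (7, 9)}, so the count is 2.
Comparison with the Bézout bound: 2 ≤ 2 = deg(f)·deg(g), as expected for curves with no common component (the bound is attained).


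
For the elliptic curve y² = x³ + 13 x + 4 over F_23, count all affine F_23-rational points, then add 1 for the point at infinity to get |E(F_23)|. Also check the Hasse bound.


Affine points = {(0, 2), (0, 21), (1, 8), (1, 15), (3, 1), (3, 22), (7, 1), (7, 22), (11, 11), (11, 12), (12, 5), (12, 18), (13, 1), (13, 22), (14, 3), (14, 20), (15, 3), (15, 20), (17, 3), (17, 20), (19, 7), (19, 16), (21, 4), (21, 19), (22, 6), (22, 17)}; affine count = 26; |E(F_23)| = 27.

Discriminant check: Δ ∝ 4a³ + 27b² = 4·13³ + 27·4² = 4·2197 + 27·16 ≡ 20 (mod 23). Nonzero ⇒ E is nonsingular.
For each x ∈ F_23, compute rhs = x³ + 13·x + 4 mod 23, then count y ∈ F_23 with y² ≡ rhs.
  x = 0: rhs = 4, matching y values: 2, 21 (2 points).
  x = 1: rhs = 18, matching y values: 8, 15 (2 points).
  x = 2: rhs = 15, matching y values: none (0 points).
  x = 3: rhs = 1, matching y values: 1, 22 (2 points).
  x = 4: rhs = 5, matching y values: none (0 points).
  x = 5: rhs = 10, matching y values: none (0 points).
  x = 6: rhs = 22, matching y values: none (0 points).
  x = 7: rhs = 1, matching y values: 1, 22 (2 points).
  x = 8: rhs = 22, matching y values: none (0 points).
  x = 9: rhs = 22, matching y values: none (0 points).
  x = 10: rhs = 7, matching y values: none (0 points).
  x = 11: rhs = 6, matching y values: 11, 12 (2 points).
  x = 12: rhs = 2, matching y values: 5, 18 (2 points).
  x = 13: rhs = 1, matching y values: 1, 22 (2 points).
  x = 14: rhs = 9, matching y values: 3, 20 (2 points).
  x = 15: rhs = 9, matching y values: 3, 20 (2 points).
  x = 16: rhs = 7, matching y values: none (0 points).
  x = 17: rhs = 9, matching y values: 3, 20 (2 points).
  x = 18: rhs = 21, matching y values: none (0 points).
  x = 19: rhs = 3, matching y values: 7, 16 (2 points).
  x = 20: rhs = 7, matching y values: none (0 points).
  x = 21: rhs = 16, matching y values: 4, 19 (2 points).
  x = 22: rhs = 13, matching y values: 6, 17 (2 points).
Total affine count: 26.
Full point count |E(F_23)| = 26 + 1 = 27.
Hasse bound: |27 − (23+1)| = |3| = 3 ≤ 2√23 ≈ 9.5917 ✓.


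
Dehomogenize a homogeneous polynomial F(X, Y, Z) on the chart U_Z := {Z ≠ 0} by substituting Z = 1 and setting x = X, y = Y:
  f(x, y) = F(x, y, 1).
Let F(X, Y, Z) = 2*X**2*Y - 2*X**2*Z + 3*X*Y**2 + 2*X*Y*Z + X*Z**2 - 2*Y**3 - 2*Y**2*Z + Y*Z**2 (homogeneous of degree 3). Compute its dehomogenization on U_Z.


f(x, y) = 2*x**2*y - 2*x**2 + 3*x*y**2 + 2*x*y + x - 2*y**3 - 2*y**2 + y

On U_Z we set Z = 1. Each monomial c·X^i·Y^j·Z^k in F becomes c·x^i·y^j·1^k = c·x^i·y^j.
Substituting Z = 1: F(X, Y, 1) = 2*x**2*y - 2*x**2 + 3*x*y**2 + 2*x*y + x - 2*y**3 - 2*y**2 + y.
Note: deg(f) ≤ deg(F) = 3; strict inequality happens when F is divisible by Z (lost terms).


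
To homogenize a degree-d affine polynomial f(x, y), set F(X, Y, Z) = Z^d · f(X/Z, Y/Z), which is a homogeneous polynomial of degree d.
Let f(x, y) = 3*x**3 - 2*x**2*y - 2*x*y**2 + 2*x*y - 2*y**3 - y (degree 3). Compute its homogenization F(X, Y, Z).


F(X, Y, Z) = 3*X**3 - 2*X**2*Y - 2*X*Y**2 + 2*X*Y*Z - 2*Y**3 - Y*Z**2

deg(f) = 3.
Substitute x = X/Z, y = Y/Z into f, then multiply by Z^3.
  monomial 3·x^3·y^0 ↦ 3·X^3·Y^0·Z^0.
  monomial -2·x^2·y^1 ↦ -2·X^2·Y^1·Z^0.
  monomial -2·x^1·y^2 ↦ -2·X^1·Y^2·Z^0.
  monomial 2·x^1·y^1 ↦ 2·X^1·Y^1·Z^1.
  monomial -2·x^0·y^3 ↦ -2·X^0·Y^3·Z^0.
  monomial -1·x^0·y^1 ↦ -1·X^0·Y^1·Z^2.
Collecting: F(X, Y, Z) = 3*X**3 - 2*X**2*Y - 2*X*Y**2 + 2*X*Y*Z - 2*Y**3 - Y*Z**2.


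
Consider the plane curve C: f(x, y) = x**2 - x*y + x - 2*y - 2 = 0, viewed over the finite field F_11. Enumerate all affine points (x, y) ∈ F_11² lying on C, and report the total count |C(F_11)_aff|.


Affine F_11-points: {(0, 10), (1, 0), (2, 1), (3, 2), (4, 3), (5, 4), (6, 5), (7, 6), (8, 7), (9, 0), (9, 1), (9, 2), (9, 3), (9, 4), (9, 5), (9, 6), (9, 7), (9, 8), (9, 9), (9, 10), (10, 9)}; count = 21.

For each of the 121 pairs (x, y) ∈ F_11², evaluate f(x, y) mod 11. Record the zeros.
  x = 0: [0↦9, 1↦7, 2↦5, 3↦3, 4↦1, 5↦10, 6↦8, 7↦6, 8↦4, 9↦2, 10↦0]  zeros at y ∈ {10}
  x = 1: [0↦0, 1↦8, 2↦5, 3↦2, 4↦10, 5↦7, 6↦4, 7↦1, 8↦9, 9↦6, 10↦3]  zeros at y ∈ {0}
  x = 2: [0↦4, 1↦0, 2↦7, 3↦3, 4↦10, 5↦6, 6↦2, 7↦9, 8↦5, 9↦1, 10↦8]  zeros at y ∈ {1}
  x = 3: [0↦10, 1↦5, 2↦0, 3↦6, 4↦1, 5↦7, 6↦2, 7↦8, 8↦3, 9↦9, 10↦4]  zeros at y ∈ {2}
  x = 4: [0↦7, 1↦1, 2↦6, 3↦0, 4↦5, 5↦10, 6↦4, 7↦9, 8↦3, 9↦8, 10↦2]  zeros at y ∈ {3}
  x = 5: [0↦6, 1↦10, 2↦3, 3↦7, 4↦0, 5↦4, 6↦8, 7↦1, 8↦5, 9↦9, 10↦2]  zeros at y ∈ {4}
  x = 6: [0↦7, 1↦10, 2↦2, 3↦5, 4↦8, 5↦0, 6↦3, 7↦6, 8↦9, 9↦1, 10↦4]  zeros at y ∈ {5}
  x = 7: [0↦10, 1↦1, 2↦3, 3↦5, 4↦7, 5↦9, 6↦0, 7↦2, 8↦4, 9↦6, 10↦8]  zeros at y ∈ {6}
  x = 8: [0↦4, 1↦5, 2↦6, 3↦7, 4↦8, 5↦9, 6↦10, 7↦0, 8↦1, 9↦2, 10↦3]  zeros at y ∈ {7}
  x = 9: [0↦0, 1↦0, 2↦0, 3↦0, 4↦0, 5↦0, 6↦0, 7↦0, 8↦0, 9↦0, 10↦0]  zeros at y ∈ {0, 1, 2, 3, 4, 5, 6, 7, 8, 9, 10}
  x = 10: [0↦9, 1↦8, 2↦7, 3↦6, 4↦5, 5↦4, 6↦3, 7↦2, 8↦1, 9↦0, 10↦10]  zeros at y ∈ {9}
Collecting zeros: affine points = {(0, 10), (1, 0), (2, 1), (3, 2), (4, 3), (5, 4), (6, 5), (7, 6), (8, 7), (9, 0), (9, 1), (9, 2), (9, 3), (9, 4), (9, 5), (9, 6), (9, 7), (9, 8), (9, 9), (9, 10), (10, 9)}.
Total count |C(F_11)_aff| = 21.


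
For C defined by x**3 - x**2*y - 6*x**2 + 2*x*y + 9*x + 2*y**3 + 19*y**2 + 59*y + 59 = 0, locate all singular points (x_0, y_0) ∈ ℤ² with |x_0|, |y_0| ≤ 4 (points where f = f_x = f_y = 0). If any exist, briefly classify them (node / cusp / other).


Singular points: {(1, -3)}; classification: cusp.

Compute partial derivatives:
  f_x = 3*x**2 - 2*x*y - 12*x + 2*y + 9.
  f_y = -x**2 + 2*x + 6*y**2 + 38*y + 59.
Scan x_0 ∈ {−4, ..., 4}. For each x_0, f_y(x_0, y) is a polynomial in y; find its integer roots y ∈ {−4, ..., 4}, then test f_x and f at those candidates.
  x = -4: f_y(-4, y) = 6*y**2 + 38*y + 35; no integer root y with |y| ≤ 4.
  x = -3: f_y(-3, y) = 6*y**2 + 38*y + 44; no integer root y with |y| ≤ 4.
  x = -2: f_y(-2, y) = 6*y**2 + 38*y + 51; no integer root y with |y| ≤ 4.
  x = -1: f_y(-1, y) = 6*y**2 + 38*y + 56; vanishes at y ∈ {-4}. (-1, -4): f_x = 8 ≠ 0.
  x = 0: f_y(0, y) = 6*y**2 + 38*y + 59; no integer root y with |y| ≤ 4.
  x = 1: f_y(1, y) = 6*y**2 + 38*y + 60; vanishes at y ∈ {-3}. (1, -3): f_x = 0, f = 0 — SINGULAR.
  x = 2: f_y(2, y) = 6*y**2 + 38*y + 59; no integer root y with |y| ≤ 4.
  x = 3: f_y(3, y) = 6*y**2 + 38*y + 56; vanishes at y ∈ {-4}. (3, -4): f_x = 16 ≠ 0.
  x = 4: f_y(4, y) = 6*y**2 + 38*y + 51; no integer root y with |y| ≤ 4.
Only singular point on the grid: (1, -3).
Classify: substitute x = 1 + u, y = -3 + v and expand: f = u**3 - u**2*v + 2*v**3 + v**2.
No constant or linear terms (consistent with a singular point). Quadratic part: v**2. Cubic part: u**3 - u**2*v + 2*v**3.
The quadratic part v**2 is a perfect square, so there is a single (double) tangent line v = 0, i.e. y = -3. Restricting the cubic part to that line (v = 0) leaves u**3 ≠ 0, so f is not divisible by v and the branch is v² ≈ -u**3 to lowest order — this is a cusp.
Classification: cusp.


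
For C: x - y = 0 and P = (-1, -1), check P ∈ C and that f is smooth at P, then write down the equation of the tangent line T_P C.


Tangent line at P: x - y = 0.

Step 1: f(-1, -1) = 0, so P lies on C.
Step 2: partial derivatives
  f_x(x, y) = 1, f_y(x, y) = -1.
  f_x(P) = 1, f_y(P) = -1 (gradient nonzero, so P is smooth).
Step 3: tangent line at P: 1·(x − -1) + -1·(y − -1) = 0.
Expanding: x - y = 0.


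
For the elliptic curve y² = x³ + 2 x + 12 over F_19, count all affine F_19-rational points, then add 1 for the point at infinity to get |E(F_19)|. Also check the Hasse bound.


Affine points = {(2, 9), (2, 10), (3, 8), (3, 11), (10, 5), (10, 14), (11, 4), (11, 15), (12, 4), (12, 15), (15, 4), (15, 15), (16, 6), (16, 13), (17, 0), (18, 3), (18, 16)}; affine count = 17; |E(F_19)| = 18.

Discriminant check: Δ ∝ 4a³ + 27b² = 4·2³ + 27·12² = 4·8 + 27·144 ≡ 6 (mod 19). Nonzero ⇒ E is nonsingular.
For each x ∈ F_19, compute rhs = x³ + 2·x + 12 mod 19, then count y ∈ F_19 with y² ≡ rhs.
  x = 0: rhs = 12, matching y values: none (0 points).
  x = 1: rhs = 15, matching y values: none (0 points).
  x = 2: rhs = 5, matching y values: 9, 10 (2 points).
  x = 3: rhs = 7, matching y values: 8, 11 (2 points).
  x = 4: rhs = 8, matching y values: none (0 points).
  x = 5: rhs = 14, matching y values: none (0 points).
  x = 6: rhs = 12, matching y values: none (0 points).
  x = 7: rhs = 8, matching y values: none (0 points).
  x = 8: rhs = 8, matching y values: none (0 points).
  x = 9: rhs = 18, matching y values: none (0 points).
  x = 10: rhs = 6, matching y values: 5, 14 (2 points).
  x = 11: rhs = 16, matching y values: 4, 15 (2 points).
  x = 12: rhs = 16, matching y values: 4, 15 (2 points).
  x = 13: rhs = 12, matching y values: none (0 points).
  x = 14: rhs = 10, matching y values: none (0 points).
  x = 15: rhs = 16, matching y values: 4, 15 (2 points).
  x = 16: rhs = 17, matching y values: 6, 13 (2 points).
  x = 17: rhs = 0, matching y values: 0 (1 points).
  x = 18: rhs = 9, matching y values: 3, 16 (2 points).
Total affine count: 17.
Full point count |E(F_19)| = 17 + 1 = 18.
Hasse bound: |18 − (19+1)| = |-2| = 2 ≤ 2√19 ≈ 8.7178 ✓.


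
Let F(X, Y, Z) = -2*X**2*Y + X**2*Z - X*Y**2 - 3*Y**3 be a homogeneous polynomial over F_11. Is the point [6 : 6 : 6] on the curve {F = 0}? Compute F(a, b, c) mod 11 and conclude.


F(6,6,6) ≡ 9 (mod 11); P is NOT on the curve.

Evaluate F(6, 6, 6) term-by-term (mod 11).
  -2*X**2*Y ↦ -2·36·6·1 = -432
  X**2*Z ↦ 1·36·1·6 = 216
  -X*Y**2 ↦ -1·6·36·1 = -216
  -3*Y**3 ↦ -3·1·216·1 = -648
Sum: F(6, 6, 6) = (-432) + (216) + (-216) + (-648) = -1080.
Reducing mod 11: -1080 ≡ 9 (mod 11).
Since F(a, b, c) ≡ 9 ≠ 0 (mod 11), P does NOT lie on the curve.


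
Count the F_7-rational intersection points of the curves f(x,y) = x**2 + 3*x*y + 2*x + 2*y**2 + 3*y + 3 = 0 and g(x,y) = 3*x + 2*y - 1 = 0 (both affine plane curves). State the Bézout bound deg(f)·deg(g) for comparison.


Common zeros: ∅; count = 0; Bézout bound = 2.

deg(f) = 2, deg(g) = 1, so Bézout bound = 2.
Scan x ∈ F_7. For each x, list the y ∈ F_7 with f(x, y) ≡ 0 and those with g(x, y) ≡ 0 (mod 7); the common zeros in that column are the intersection.
  x = 0: f ≡ 0 at y ∈ ∅; g ≡ 0 at y ∈ {4}; common: ∅.
  x = 1: f ≡ 0 at y ∈ {1, 3}; g ≡ 0 at y ∈ {6}; common: ∅.
  x = 2: f ≡ 0 at y ∈ {3}; g ≡ 0 at y ∈ {1}; common: ∅.
  x = 3: f ≡ 0 at y ∈ {4}; g ≡ 0 at y ∈ {3}; common: ∅.
  x = 4: f ≡ 0 at y ∈ {4, 6}; g ≡ 0 at y ∈ {5}; common: ∅.
  x = 5: f ≡ 0 at y ∈ ∅; g ≡ 0 at y ∈ {0}; common: ∅.
  x = 6: f ≡ 0 at y ∈ ∅; g ≡ 0 at y ∈ {2}; common: ∅.
Collecting: common zeros = ∅, so the count is 0.
Comparison with the Bézout bound: 0 ≤ 2 = deg(f)·deg(g), as expected for curves with no common component (the affine F_7-count falls short of the bound because intersections may lie at infinity, over extension fields, or carry multiplicity).


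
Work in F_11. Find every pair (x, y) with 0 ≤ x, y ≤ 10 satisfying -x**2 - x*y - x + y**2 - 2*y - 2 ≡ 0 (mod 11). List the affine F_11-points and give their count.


Affine F_11-points: {(0, 6), (0, 7), (1, 4), (1, 10), (2, 1), (2, 3), (3, 7), (3, 9), (4, 0), (4, 6), (5, 3), (5, 4), (6, 0), (6, 8), (7, 1), (7, 8), (8, 5), (9, 2), (9, 9), (10, 2), (10, 10)}; count = 21.

For each of the 121 pairs (x, y) ∈ F_11², evaluate f(x, y) mod 11. Record the zeros.
  x = 0: [0↦9, 1↦8, 2↦9, 3↦1, 4↦6, 5↦2, 6↦0, 7↦0, 8↦2, 9↦6, 10↦1]  zeros at y ∈ {6, 7}
  x = 1: [0↦7, 1↦5, 2↦5, 3↦7, 4↦0, 5↦6, 6↦3, 7↦2, 8↦3, 9↦6, 10↦0]  zeros at y ∈ {4, 10}
  x = 2: [0↦3, 1↦0, 2↦10, 3↦0, 4↦3, 5↦8, 6↦4, 7↦2, 8↦2, 9↦4, 10↦8]  zeros at y ∈ {1, 3}
  x = 3: [0↦8, 1↦4, 2↦2, 3↦2, 4↦4, 5↦8, 6↦3, 7↦0, 8↦10, 9↦0, 10↦3]  zeros at y ∈ {7, 9}
  x = 4: [0↦0, 1↦6, 2↦3, 3↦2, 4↦3, 5↦6, 6↦0, 7↦7, 8↦5, 9↦5, 10↦7]  zeros at y ∈ {0, 6}
  x = 5: [0↦1, 1↦6, 2↦2, 3↦0, 4↦0, 5↦2, 6↦6, 7↦1, 8↦9, 9↦8, 10↦9]  zeros at y ∈ {3, 4}
  x = 6: [0↦0, 1↦4, 2↦10, 3↦7, 4↦6, 5↦7, 6↦10, 7↦4, 8↦0, 9↦9, 10↦9]  zeros at y ∈ {0, 8}
  x = 7: [0↦8, 1↦0, 2↦5, 3↦1, 4↦10, 5↦10, 6↦1, 7↦5, 8↦0, 9↦8, 10↦7]  zeros at y ∈ {1, 8}
  x = 8: [0↦3, 1↦5, 2↦9, 3↦4, 4↦1, 5↦0, 6↦1, 7↦4, 8↦9, 9↦5, 10↦3]  zeros at y ∈ {5}
  x = 9: [0↦7, 1↦8, 2↦0, 3↦5, 4↦1, 5↦10, 6↦10, 7↦1, 8↦5, 9↦0, 10↦8]  zeros at y ∈ {2, 9}
  x = 10: [0↦9, 1↦9, 2↦0, 3↦4, 4↦10, 5↦7, 6↦6, 7↦7, 8↦10, 9↦4, 10↦0]  zeros at y ∈ {2, 10}
Collecting zeros: affine points = {(0, 6), (0, 7), (1, 4), (1, 10), (2, 1), (2, 3), (3, 7), (3, 9), (4, 0), (4, 6), (5, 3), (5, 4), (6, 0), (6, 8), (7, 1), (7, 8), (8, 5), (9, 2), (9, 9), (10, 2), (10, 10)}.
Total count |C(F_11)_aff| = 21.
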